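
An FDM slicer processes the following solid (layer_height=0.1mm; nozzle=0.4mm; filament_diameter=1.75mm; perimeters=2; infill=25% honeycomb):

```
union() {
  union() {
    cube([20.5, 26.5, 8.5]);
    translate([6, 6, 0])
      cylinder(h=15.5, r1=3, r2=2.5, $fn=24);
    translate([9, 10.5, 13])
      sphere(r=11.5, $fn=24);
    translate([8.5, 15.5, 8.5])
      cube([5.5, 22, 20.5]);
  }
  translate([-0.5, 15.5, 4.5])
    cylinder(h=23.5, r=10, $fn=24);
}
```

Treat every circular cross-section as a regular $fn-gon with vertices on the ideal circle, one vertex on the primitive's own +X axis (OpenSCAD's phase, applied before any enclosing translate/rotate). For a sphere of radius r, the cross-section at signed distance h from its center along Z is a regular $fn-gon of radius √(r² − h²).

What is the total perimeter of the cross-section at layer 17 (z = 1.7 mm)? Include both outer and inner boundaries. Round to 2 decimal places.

94.00 mm

At z = 1.7 mm: the cube (footprint 20.5×26.5) is included at this height (perimeter 94.00 mm); the cone at (6, 6) contributes a regular 24-gon of circumradius 2.945 (interpolated between r1=3 and r2=2.5 at t=0.110) (perimeter = 2·24·2.945·sin(180°/24) = 18.45 mm); the r=11.5 sphere at (9, 10.5) contributes a regular 24-gon of circumradius √(11.5²−11.3²) = 2.135 (perimeter = 2·24·2.135·sin(180°/24) = 13.38 mm); the cube at (8.5, 15.5) is absent (z outside [8.5, 29]); Merging all regions: the regions partially overlap (shared area 41.10 mm²), so the edge portions inside another operand are dropped and the merged outline is re-measured after clipping — boundary = 94.00 mm; the cylinder at (-0.5, 15.5) does not reach this height (z outside [4.5, 28]); Combining (union): only that combined region is present, so the union is just that shape — boundary = 94.00 mm. Overall, the cross-section is a single solid region. Total boundary length (outer) = 94.00 mm.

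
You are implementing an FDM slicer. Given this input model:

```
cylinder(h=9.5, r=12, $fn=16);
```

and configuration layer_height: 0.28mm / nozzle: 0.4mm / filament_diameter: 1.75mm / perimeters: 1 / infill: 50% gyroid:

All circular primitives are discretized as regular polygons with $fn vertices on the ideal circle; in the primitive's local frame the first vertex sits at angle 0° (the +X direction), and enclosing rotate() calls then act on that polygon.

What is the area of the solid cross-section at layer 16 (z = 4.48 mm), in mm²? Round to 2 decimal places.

At z = 4.48 mm: the r=12 cylinder contributes a regular 16-gon of circumradius 12 (area = (16/2)·12.000²·sin(360°/16) = 440.85 mm²). Overall, the cross-section is a single solid region. Net area = 440.85 mm².

440.85 mm²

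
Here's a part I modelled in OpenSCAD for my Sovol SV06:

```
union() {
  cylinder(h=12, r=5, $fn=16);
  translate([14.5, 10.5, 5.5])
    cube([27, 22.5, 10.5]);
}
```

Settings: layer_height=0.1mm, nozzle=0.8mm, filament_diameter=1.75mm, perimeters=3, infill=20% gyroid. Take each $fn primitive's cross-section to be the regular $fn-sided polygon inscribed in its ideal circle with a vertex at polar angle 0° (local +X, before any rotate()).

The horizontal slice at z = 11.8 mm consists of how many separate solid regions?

At z = 11.8 mm: the r=5 cylinder contributes a regular 16-gon of circumradius 5; the cube at (14.5, 10.5) (footprint 27×22.5) is included at this height; Combining (union): the 2 present regions are separate (no shared area or edge), so areas and boundary lengths simply add and each stays a separate island — 2 connected regions. The result has 2 disconnected regions.

2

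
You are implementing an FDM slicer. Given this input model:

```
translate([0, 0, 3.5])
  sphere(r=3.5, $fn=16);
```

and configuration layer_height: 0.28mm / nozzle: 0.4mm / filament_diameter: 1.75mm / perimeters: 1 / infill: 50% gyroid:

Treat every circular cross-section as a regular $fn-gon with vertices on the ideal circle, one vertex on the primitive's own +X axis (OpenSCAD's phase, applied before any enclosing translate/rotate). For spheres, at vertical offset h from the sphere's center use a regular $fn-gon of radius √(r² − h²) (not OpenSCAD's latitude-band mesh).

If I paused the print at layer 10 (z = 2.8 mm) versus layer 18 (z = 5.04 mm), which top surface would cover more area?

layer 10 (z = 2.8 mm)

Layer 10 (z = 2.8): the r=3.5 sphere slices to a regular 16-gon of circumradius 3.429 (√(r²−h²) with h=0.7 from center) (area = (16/2)·3.429²·sin(360°/16) = 36.00 mm²). So its area = 36.00 mm². Layer 18 (z = 5.04): the r=3.5 sphere contributes a regular 16-gon of circumradius √(3.5²−1.54²) = 3.143 (area = (16/2)·3.143²·sin(360°/16) = 30.24 mm²). So its area = 30.24 mm². Layer 10 is larger (36.00 vs 30.24 mm²).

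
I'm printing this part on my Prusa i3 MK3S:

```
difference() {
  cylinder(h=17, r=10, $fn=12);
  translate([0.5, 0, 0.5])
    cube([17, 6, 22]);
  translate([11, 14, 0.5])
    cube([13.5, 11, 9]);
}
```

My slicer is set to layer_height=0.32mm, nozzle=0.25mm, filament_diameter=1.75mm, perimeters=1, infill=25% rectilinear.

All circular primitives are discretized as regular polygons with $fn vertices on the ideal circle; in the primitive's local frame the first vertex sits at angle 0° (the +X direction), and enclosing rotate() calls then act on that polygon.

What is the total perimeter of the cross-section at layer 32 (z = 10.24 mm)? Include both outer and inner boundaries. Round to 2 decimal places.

78.19 mm

At z = 10.24 mm: the r=10 cylinder gives a regular 12-gon of circumradius 10 (constant along its height) (perimeter = 2·12·10.000·sin(180°/12) = 62.12 mm); the cube at (0.5, 0) is present — its section is the full 17×6 rectangle (perimeter 46.00 mm); the cube at (11, 14) is not intersected at this z (z outside [0.5, 9.5]); Subtracting the remaining from the first: starting from the r=10 cylinder, the 17×6 cube at (0.5, 0) partially overlaps it — only the 51.81 mm² overlap (of its 102.00 mm²) is removed, clipping the outline — boundary = 78.19 mm. Overall, the cross-section is a single solid region. Total boundary length (outer) = 78.19 mm.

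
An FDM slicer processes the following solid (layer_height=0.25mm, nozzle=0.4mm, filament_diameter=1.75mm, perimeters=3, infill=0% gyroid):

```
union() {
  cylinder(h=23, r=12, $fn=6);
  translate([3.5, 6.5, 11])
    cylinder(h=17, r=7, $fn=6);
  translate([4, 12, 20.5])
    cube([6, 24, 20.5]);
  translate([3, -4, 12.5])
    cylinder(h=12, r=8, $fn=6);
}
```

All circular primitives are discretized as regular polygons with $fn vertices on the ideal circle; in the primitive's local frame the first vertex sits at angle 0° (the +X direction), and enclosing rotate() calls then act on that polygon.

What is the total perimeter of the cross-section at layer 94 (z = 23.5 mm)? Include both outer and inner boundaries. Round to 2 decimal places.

At z = 23.5 mm: the cylinder does not reach this height (z outside [0, 23]); the r=7 cylinder at (3.5, 6.5) contributes a regular 6-gon of circumradius 7 (perimeter = 2·6·7.000·sin(180°/6) = 42.00 mm); the 6×24 cube at (4, 12) contributes its full rectangle (perimeter 60.00 mm); the r=8 cylinder at (3, -4) gives a regular 6-gon of circumradius 8 (constant along its height) (perimeter = 2·6·8.000·sin(180°/6) = 48.00 mm); Merging all regions: the regions partially overlap (shared area 21.81 mm²), so the edge portions inside another operand are dropped and the merged outline is re-measured after clipping — boundary = 121.71 mm. Overall, the cross-section is a single solid region. Total boundary length (outer) = 121.71 mm.

121.71 mm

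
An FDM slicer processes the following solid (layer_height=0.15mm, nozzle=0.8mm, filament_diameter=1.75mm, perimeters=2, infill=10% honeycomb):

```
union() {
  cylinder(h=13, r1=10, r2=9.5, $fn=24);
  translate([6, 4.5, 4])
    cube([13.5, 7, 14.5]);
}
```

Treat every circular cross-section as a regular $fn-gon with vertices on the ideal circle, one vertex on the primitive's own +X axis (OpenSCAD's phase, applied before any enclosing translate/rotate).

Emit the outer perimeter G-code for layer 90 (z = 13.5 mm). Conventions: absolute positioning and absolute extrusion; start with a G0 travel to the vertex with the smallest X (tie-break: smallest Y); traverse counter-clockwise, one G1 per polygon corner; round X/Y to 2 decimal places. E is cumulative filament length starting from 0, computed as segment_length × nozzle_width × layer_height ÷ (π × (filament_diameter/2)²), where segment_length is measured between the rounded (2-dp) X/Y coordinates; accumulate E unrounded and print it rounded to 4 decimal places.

G0 X6.00 Y4.50 Z13.50
G1 X19.50 Y4.50 E0.6735
G1 X19.50 Y11.50 E1.0227
G1 X6.00 Y11.50 E1.6963
G1 X6.00 Y4.50 E2.0455

At z = 13.5 mm: the cone is not intersected at this z (z outside [0, 13]); the cube at (6, 4.5) is present — its section is the full 13.5×7 rectangle; Taking the union: only the 13.5×7 cube at (6, 4.5) is present, so the union is just that shape — 1 connected region. The outline is a single polygon with 4 vertices. Extrusion per mm of travel: 0.8 × 0.15 / (π × 0.875²) = 0.049890. Accumulating E over each segment gives final E = 2.0455.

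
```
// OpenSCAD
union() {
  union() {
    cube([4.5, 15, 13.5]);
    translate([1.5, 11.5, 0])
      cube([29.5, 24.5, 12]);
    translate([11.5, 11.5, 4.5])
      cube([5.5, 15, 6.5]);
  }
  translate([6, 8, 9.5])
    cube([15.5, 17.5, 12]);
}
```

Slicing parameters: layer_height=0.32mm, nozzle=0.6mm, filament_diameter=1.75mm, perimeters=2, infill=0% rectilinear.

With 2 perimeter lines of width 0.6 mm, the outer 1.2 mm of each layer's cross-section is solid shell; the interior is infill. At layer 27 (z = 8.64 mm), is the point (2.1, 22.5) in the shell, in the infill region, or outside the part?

shell

At z = 8.64 mm: the cube is present — its section is the full 4.5×15 rectangle; the cube at (1.5, 11.5) (footprint 29.5×24.5) is included at this height; the cube at (11.5, 11.5) is present — its section is the full 5.5×15 rectangle; Combining (union): the regions partially overlap (shared area 93.00 mm²), so overlapping operands fuse into one piece — 1 connected region; the cube at (6, 8) is not intersected at this z (z outside [9.5, 21.5]); Combining (union): only the result so far is present, so the union is just that shape — 1 connected region. Overall, the cross-section is a single solid region. The nearest boundary edge runs (1.50, 15.00)→(1.50, 36.00); distance from the point to it = 0.60 mm. The point is inside the cross-section, 0.60 mm from the nearest boundary — within the 1.2 mm shell band (2 × 0.6).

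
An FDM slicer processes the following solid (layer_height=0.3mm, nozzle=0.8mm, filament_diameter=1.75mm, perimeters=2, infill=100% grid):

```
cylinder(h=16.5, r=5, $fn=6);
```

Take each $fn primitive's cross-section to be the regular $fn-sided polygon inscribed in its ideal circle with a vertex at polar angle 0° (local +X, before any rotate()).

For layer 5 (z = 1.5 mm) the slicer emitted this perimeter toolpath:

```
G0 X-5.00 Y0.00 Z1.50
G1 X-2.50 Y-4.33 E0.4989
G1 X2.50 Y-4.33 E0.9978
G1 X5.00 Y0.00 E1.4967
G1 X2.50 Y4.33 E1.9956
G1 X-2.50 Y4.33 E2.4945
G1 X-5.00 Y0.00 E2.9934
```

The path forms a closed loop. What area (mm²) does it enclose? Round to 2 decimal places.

Apply the shoelace formula to the sequence of (X, Y) vertices; enclosed area = 64.95 mm².

64.95 mm²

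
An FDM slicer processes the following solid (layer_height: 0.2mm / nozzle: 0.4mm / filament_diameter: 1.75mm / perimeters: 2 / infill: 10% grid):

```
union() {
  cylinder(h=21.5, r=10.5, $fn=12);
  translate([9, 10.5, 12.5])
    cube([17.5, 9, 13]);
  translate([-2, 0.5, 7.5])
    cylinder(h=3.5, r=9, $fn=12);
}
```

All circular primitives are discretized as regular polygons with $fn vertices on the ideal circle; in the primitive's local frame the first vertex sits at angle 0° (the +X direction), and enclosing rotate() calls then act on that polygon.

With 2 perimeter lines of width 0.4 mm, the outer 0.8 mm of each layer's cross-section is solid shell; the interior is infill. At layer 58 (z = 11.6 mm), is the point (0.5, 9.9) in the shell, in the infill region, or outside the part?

At z = 11.6 mm: the r=10.5 cylinder gives a regular 12-gon of circumradius 10.5 (constant along its height); the cube at (9, 10.5) is not intersected at this z (z outside [12.5, 25.5]); the cylinder at (-2, 0.5) is absent (z outside [7.5, 11]); Taking the union: only the r=10.5 cylinder is present, so the union is just that shape — 1 connected region. Overall, the cross-section is a single solid region. The nearest boundary edge runs (5.25, 9.09)→(0.00, 10.50); distance from the point to it = 0.45 mm. The point is inside the cross-section, 0.45 mm from the nearest boundary — within the 0.8 mm shell band (2 × 0.4).

shell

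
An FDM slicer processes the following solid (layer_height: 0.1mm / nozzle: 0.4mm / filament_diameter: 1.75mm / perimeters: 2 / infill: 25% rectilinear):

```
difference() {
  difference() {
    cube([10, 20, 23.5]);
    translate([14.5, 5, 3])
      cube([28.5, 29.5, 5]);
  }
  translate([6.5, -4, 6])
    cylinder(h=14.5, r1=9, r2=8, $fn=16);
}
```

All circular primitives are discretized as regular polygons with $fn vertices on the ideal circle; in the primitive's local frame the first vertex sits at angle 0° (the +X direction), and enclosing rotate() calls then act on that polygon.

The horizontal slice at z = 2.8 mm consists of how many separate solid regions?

1

At z = 2.8 mm: the cube (footprint 10×20) is included at this height; the cube at (14.5, 5) is absent (z outside [3, 8]); Taking the first minus the rest: none of the subtracted shapes is present at this height, so the 10×20 cube is unchanged — 1 connected region; the cone at (6.5, -4) is not intersected at this z (z outside [6, 20.5]); After the difference (first − rest): none of the subtracted shapes is present at this height, so that combined region is unchanged — 1 connected region. The result has 1 disconnected region.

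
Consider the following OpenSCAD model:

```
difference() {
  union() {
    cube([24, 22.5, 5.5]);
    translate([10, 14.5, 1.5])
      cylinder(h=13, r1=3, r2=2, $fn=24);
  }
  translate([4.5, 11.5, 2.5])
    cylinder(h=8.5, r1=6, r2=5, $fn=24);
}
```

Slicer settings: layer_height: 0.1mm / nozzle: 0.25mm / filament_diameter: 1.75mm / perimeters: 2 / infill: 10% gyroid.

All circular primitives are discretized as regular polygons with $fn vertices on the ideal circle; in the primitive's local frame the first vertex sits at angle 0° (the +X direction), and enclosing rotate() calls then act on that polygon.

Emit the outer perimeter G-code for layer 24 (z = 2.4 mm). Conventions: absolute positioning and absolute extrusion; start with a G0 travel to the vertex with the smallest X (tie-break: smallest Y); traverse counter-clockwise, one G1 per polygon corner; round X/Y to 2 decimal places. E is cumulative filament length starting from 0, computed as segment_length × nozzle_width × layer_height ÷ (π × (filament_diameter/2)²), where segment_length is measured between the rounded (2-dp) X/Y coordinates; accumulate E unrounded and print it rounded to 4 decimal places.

At z = 2.4 mm: the 24×22.5 cube contributes its full rectangle; the cone at (10, 14.5) contributes a regular 24-gon of circumradius 2.931 (interpolated between r1=3 and r2=2 at t=0.069); Combining (union): the cone at (10, 14.5) lies entirely inside the 24×22.5 cube, so the union is just the 24×22.5 cube — 1 connected region; the cone at (4.5, 11.5) is absent (z outside [2.5, 11]); Subtracting the remaining from the first: none of the subtracted shapes is present at this height, so that combined region is unchanged — 1 connected region. The outline is a single polygon with 4 vertices. Extrusion per mm of travel: 0.25 × 0.1 / (π × 0.875²) = 0.010394. Accumulating E over each segment gives final E = 0.9666.

G0 X0.00 Y0.00 Z2.40
G1 X24.00 Y0.00 E0.2495
G1 X24.00 Y22.50 E0.4833
G1 X0.00 Y22.50 E0.7328
G1 X0.00 Y0.00 E0.9666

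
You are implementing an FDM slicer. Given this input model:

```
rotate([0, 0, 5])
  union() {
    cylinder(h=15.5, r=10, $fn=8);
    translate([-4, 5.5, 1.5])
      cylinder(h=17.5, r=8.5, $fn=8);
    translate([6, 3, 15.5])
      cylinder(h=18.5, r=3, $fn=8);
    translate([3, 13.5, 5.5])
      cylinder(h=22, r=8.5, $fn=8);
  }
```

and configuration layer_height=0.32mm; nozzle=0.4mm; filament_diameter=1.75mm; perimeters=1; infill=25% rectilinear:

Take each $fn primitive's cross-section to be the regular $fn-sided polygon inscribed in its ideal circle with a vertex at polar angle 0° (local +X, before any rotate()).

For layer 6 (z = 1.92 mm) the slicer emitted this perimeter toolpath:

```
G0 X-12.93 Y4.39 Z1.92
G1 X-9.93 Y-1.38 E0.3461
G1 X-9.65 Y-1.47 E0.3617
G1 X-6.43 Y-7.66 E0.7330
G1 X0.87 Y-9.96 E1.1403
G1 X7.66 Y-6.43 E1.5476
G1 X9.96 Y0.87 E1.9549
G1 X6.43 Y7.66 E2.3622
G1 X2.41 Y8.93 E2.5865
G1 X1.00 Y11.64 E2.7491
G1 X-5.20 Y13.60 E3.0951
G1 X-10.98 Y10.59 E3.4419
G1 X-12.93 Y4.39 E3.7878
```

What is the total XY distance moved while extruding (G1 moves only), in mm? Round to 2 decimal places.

Sum the Euclidean lengths of each G1 segment: total = 71.18 mm.

71.18 mm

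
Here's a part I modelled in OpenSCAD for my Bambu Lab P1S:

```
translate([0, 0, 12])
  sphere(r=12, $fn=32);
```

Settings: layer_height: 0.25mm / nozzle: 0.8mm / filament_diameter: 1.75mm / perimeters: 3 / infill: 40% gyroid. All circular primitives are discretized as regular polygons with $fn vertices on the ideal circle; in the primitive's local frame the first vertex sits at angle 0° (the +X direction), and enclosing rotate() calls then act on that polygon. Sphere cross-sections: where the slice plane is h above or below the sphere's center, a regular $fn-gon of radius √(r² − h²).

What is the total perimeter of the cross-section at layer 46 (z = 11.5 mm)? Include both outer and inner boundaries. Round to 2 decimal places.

75.21 mm

At z = 11.5 mm: the r=12 sphere slices to a regular 32-gon of circumradius 11.990 (√(r²−h²) with h=0.5 from center) (perimeter = 2·32·11.990·sin(180°/32) = 75.21 mm). Overall, the cross-section is a single solid region. Total boundary length (outer) = 75.21 mm.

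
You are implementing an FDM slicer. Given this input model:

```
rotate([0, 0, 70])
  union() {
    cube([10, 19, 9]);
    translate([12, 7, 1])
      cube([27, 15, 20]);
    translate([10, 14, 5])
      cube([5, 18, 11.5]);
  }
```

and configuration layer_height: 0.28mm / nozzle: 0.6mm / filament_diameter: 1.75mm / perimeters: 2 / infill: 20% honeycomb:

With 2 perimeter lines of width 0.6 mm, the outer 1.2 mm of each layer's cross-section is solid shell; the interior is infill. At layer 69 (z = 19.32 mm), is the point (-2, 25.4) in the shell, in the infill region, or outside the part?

At z = 19.32 mm: the cube does not reach this height (z outside [0, 9]); the 27×15 cube at (12, 7) contributes its full rectangle; the cube at (10, 14) is absent (z outside [5, 16.5]); Combining (union): only the 27×15 cube at (12, 7) is present, so the union is just that shape — 1 connected region; (rotated 70° about Z; rotation is an isometry so areas/perimeters/island counts are preserved). Overall, the cross-section is a single solid region. Undo the 70° rotation: the query point maps to (23.184, 10.567) in the un-rotated model frame. The nearest boundary edge runs (12.00, 7.00)→(39.00, 7.00); distance from the point to it = 3.57 mm. The point is inside the cross-section and 3.57 mm from the nearest boundary — more than the 1.2 mm shell width (2 × 0.6), so it's in the infill interior.

infill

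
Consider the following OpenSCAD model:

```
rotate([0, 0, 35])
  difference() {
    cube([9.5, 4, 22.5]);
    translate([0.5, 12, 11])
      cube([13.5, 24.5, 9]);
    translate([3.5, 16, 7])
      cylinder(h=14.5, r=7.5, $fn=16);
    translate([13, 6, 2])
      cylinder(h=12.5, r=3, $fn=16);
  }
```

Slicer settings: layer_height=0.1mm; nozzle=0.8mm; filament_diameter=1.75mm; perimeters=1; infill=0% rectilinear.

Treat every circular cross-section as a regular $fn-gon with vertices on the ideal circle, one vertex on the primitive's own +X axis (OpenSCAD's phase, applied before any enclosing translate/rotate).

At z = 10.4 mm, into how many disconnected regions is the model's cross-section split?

At z = 10.4 mm: the 9.5×4 cube contributes its full rectangle; the cube at (0.5, 12) does not reach this height (z outside [11, 20]); the cylinder at (3.5, 16): section is a regular 16-gon, circumradius r=7.5; the r=3 cylinder at (13, 6) gives a regular 16-gon of circumradius 3 (constant along its height); Subtracting the remaining from the first: starting from the 9.5×4 cube, the r=7.5 cylinder at (3.5, 16) misses the remaining region (no effect); the r=3 cylinder at (13, 6) misses the remaining region (no effect) — 1 connected region; (whole slice rotated 35° about Z — lengths, areas and connectivity unchanged). The result has 1 disconnected region.

1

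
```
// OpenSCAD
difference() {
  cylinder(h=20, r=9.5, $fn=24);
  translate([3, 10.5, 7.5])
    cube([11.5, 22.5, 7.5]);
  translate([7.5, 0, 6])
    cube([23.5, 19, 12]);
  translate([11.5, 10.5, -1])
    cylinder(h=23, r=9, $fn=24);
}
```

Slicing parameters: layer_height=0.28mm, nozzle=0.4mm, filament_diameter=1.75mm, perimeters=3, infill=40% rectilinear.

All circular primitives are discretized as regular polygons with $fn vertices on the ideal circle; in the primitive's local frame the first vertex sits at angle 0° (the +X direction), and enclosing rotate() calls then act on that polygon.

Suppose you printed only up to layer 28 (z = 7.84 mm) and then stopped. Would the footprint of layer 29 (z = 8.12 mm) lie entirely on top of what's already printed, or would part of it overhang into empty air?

entirely on top

Compare the two slices. At z = 7.84: the cylinder: section is a regular 24-gon, circumradius r=9.5 (area = (24/2)·9.500²·sin(360°/24) = 280.30 mm²); the cube at (3, 10.5) is present — its section is the full 11.5×22.5 rectangle (area 258.75 mm²); the 23.5×19 cube at (7.5, 0) contributes its full rectangle (area 446.50 mm²); the cylinder at (11.5, 10.5): section is a regular 24-gon, circumradius r=9 (area = (24/2)·9.000²·sin(360°/24) = 251.57 mm²); After the difference (first − rest): starting from the r=9.5 cylinder (280.30 mm²), the 11.5×22.5 cube at (3, 10.5) misses the remaining region (no effect); the 23.5×19 cube at (7.5, 0) partially overlaps it — only the 7.62 mm² overlap (of its 446.50 mm²) is removed, clipping the outline; the r=9 cylinder at (11.5, 10.5) partially overlaps it — only the 15.08 mm² overlap (of its 251.57 mm²) is removed, clipping the outline — area = 257.60 mm². At z = 8.12: the cylinder: section is a regular 24-gon, circumradius r=9.5 (area = (24/2)·9.500²·sin(360°/24) = 280.30 mm²); the 11.5×22.5 cube at (3, 10.5) contributes its full rectangle (area 258.75 mm²); the cube at (7.5, 0) (footprint 23.5×19) is included at this height (area 446.50 mm²); the cylinder at (11.5, 10.5): section is a regular 24-gon, circumradius r=9 (area = (24/2)·9.000²·sin(360°/24) = 251.57 mm²); Subtracting the remaining from the first: starting from the r=9.5 cylinder (280.30 mm²), the 11.5×22.5 cube at (3, 10.5) misses the remaining region (no effect); the 23.5×19 cube at (7.5, 0) partially overlaps it — only the 7.62 mm² overlap (of its 446.50 mm²) is removed, clipping the outline; the r=9 cylinder at (11.5, 10.5) partially overlaps it — only the 15.08 mm² overlap (of its 251.57 mm²) is removed, clipping the outline — area = 257.60 mm². Checking containment: the cross-section at z = 8.12 is a subset of the cross-section at z = 7.84.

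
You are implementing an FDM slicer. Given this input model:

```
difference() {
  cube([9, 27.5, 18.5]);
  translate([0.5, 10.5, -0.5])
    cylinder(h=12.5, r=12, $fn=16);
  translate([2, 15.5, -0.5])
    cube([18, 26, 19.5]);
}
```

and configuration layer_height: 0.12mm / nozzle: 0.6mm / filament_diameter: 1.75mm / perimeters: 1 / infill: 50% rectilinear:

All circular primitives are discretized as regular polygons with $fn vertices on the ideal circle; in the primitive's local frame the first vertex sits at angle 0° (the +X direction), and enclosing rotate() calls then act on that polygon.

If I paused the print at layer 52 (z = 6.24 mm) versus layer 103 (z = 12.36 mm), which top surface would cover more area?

Layer 52 (z = 6.24): the 9×27.5 cube contributes its full rectangle (area 247.50 mm²); the r=12 cylinder at (0.5, 10.5) gives a regular 16-gon of circumradius 12 (constant along its height) (area = (16/2)·12.000²·sin(360°/16) = 440.85 mm²); the cube at (2, 15.5) is present — its section is the full 18×26 rectangle (area 468.00 mm²); Taking the first minus the rest: starting from the 9×27.5 cube (247.50 mm²), the r=12 cylinder at (0.5, 10.5) partially overlaps it — only the 188.64 mm² overlap (of its 440.85 mm²) is removed, clipping the outline; the 18×26 cube at (2, 15.5) partially overlaps it — only the 45.55 mm² overlap (of its 468.00 mm²) is removed, clipping the outline — area = 13.32 mm². So its area = 13.32 mm². Layer 103 (z = 12.36): the cube (footprint 9×27.5) is included at this height (area 247.50 mm²); the cylinder at (0.5, 10.5) is absent (z outside [-0.5, 12]); the cube at (2, 15.5) is present — its section is the full 18×26 rectangle (area 468.00 mm²); After the difference (first − rest): starting from the 9×27.5 cube (247.50 mm²), the 18×26 cube at (2, 15.5) partially overlaps it — only the 84.00 mm² overlap (of its 468.00 mm²) is removed, clipping the outline — area = 163.50 mm². So its area = 163.50 mm². Layer 103 is larger (163.50 vs 13.32 mm²).

layer 103 (z = 12.36 mm)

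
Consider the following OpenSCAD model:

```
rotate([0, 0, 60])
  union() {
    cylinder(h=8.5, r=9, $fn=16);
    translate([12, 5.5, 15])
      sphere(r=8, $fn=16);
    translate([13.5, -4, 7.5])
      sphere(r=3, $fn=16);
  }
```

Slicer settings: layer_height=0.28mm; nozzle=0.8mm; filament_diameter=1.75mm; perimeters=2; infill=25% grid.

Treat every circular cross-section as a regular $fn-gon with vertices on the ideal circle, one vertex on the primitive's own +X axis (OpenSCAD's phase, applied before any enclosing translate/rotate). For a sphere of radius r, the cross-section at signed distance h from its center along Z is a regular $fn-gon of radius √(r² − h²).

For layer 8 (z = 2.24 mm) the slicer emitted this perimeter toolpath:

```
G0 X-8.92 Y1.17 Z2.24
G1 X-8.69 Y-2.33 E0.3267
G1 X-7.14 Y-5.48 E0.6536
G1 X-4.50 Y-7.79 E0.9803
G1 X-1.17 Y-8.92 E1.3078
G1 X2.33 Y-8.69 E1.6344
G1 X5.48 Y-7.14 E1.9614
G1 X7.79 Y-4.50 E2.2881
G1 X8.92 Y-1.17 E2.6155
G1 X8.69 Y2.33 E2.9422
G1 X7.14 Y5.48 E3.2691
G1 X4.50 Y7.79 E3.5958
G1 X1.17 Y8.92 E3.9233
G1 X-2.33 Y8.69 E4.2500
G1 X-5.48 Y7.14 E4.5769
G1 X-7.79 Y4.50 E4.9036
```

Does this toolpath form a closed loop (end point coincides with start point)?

no

Start point (G0): (-8.92, 1.17). End point (last G1): the path does not return to the start — open.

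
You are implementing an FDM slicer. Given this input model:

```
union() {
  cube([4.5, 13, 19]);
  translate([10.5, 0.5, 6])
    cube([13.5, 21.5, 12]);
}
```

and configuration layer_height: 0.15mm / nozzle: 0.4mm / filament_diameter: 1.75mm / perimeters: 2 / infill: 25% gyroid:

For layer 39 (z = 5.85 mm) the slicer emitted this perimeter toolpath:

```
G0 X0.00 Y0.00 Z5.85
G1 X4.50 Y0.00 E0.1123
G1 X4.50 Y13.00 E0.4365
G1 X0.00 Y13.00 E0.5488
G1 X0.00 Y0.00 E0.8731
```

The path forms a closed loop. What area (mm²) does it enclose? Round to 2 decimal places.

58.50 mm²

Apply the shoelace formula to the sequence of (X, Y) vertices; enclosed area = 58.50 mm².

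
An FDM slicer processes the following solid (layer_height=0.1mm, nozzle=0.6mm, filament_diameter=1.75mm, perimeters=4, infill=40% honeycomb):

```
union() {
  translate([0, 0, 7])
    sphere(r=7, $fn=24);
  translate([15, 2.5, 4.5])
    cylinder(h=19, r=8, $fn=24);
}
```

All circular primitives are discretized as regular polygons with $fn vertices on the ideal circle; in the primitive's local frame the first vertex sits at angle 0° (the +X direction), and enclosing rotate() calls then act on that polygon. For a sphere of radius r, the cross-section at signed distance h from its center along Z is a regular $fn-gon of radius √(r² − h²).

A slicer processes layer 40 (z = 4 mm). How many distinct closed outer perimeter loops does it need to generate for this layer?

1

At z = 4 mm: the sphere: section is a regular 24-gon, circumradius = √(r²−h²) = √(7²−3²) = 6.325; the cylinder at (15, 2.5) does not reach this height (z outside [4.5, 23.5]); Merging all regions: only the r=7 sphere is present, so the union is just that shape — 1 connected region. The result has 1 disconnected region.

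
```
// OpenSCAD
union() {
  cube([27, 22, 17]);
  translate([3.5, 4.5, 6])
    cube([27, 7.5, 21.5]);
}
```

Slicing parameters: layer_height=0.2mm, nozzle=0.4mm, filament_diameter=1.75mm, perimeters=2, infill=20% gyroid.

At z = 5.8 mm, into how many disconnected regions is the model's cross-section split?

At z = 5.8 mm: the cube is present — its section is the full 27×22 rectangle; the cube at (3.5, 4.5) does not reach this height (z outside [6, 27.5]); Merging all regions: only the 27×22 cube is present, so the union is just that shape — 1 connected region. The result has 1 disconnected region.

1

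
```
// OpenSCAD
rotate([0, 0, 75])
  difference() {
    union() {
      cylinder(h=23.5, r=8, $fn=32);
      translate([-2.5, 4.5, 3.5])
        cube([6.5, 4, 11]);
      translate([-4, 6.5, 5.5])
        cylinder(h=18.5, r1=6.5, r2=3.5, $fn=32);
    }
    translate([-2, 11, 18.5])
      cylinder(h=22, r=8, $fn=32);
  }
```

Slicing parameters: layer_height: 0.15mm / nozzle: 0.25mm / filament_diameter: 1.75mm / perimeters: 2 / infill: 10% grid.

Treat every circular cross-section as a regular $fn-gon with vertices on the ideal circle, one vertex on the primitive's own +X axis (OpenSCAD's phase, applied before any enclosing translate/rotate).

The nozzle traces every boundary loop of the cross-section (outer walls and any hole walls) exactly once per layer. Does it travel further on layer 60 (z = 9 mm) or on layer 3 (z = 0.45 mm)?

layer 60 (z = 9 mm)

Layer 60 (z = 9): the r=8 cylinder gives a regular 32-gon of circumradius 8 (constant along its height) (perimeter = 2·32·8.000·sin(180°/32) = 50.18 mm); the 6.5×4 cube at (-2.5, 4.5) contributes its full rectangle (perimeter 21.00 mm); the cone at (-4, 6.5) (r1=6.5→r2=3.5) has section circumradius 5.932 here — a regular 32-gon (perimeter = 2·32·5.932·sin(180°/32) = 37.21 mm); Taking the union: the regions partially overlap (shared area 73.43 mm²), so the edge portions inside another operand are dropped and the merged outline is re-measured after clipping — boundary = 61.25 mm; the cylinder at (-2, 11) does not reach this height (z outside [18.5, 40.5]); Subtracting the remaining from the first: none of the subtracted shapes is present at this height, so that combined region is unchanged — boundary = 61.25 mm; (rotated 75° about Z; rotation is an isometry so areas/perimeters/island counts are preserved). So its perimeter = 61.25 mm. Layer 3 (z = 0.45): the r=8 cylinder gives a regular 32-gon of circumradius 8 (constant along its height) (perimeter = 2·32·8.000·sin(180°/32) = 50.18 mm); the cube at (-2.5, 4.5) is absent (z outside [3.5, 14.5]); the cone at (-4, 6.5) is not intersected at this z (z outside [5.5, 24]); Combining (union): only the r=8 cylinder is present, so the union is just that shape — boundary = 50.18 mm; the cylinder at (-2, 11) is not intersected at this z (z outside [18.5, 40.5]); Taking the first minus the rest: none of the subtracted shapes is present at this height, so that combined region is unchanged — boundary = 50.18 mm; (whole slice rotated 75° about Z — lengths, areas and connectivity unchanged). So its perimeter = 50.18 mm. Layer 60 is larger (61.25 vs 50.18 mm).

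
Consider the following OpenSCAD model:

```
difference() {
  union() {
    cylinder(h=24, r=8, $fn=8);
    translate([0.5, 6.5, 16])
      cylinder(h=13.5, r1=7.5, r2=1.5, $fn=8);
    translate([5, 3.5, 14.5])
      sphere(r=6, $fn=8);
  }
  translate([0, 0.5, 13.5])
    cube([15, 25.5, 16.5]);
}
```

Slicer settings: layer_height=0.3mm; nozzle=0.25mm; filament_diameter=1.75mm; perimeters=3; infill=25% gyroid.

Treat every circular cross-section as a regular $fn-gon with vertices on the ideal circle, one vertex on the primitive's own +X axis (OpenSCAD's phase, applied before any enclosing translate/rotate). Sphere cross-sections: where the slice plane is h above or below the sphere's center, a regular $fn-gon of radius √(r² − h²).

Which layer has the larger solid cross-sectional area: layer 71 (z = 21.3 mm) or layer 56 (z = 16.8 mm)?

layer 56 (z = 16.8 mm)

Layer 71 (z = 21.3): the r=8 cylinder gives a regular 8-gon of circumradius 8 (constant along its height) (area = (8/2)·8.000²·sin(360°/8) = 181.02 mm²); the cone at (0.5, 6.5) (r1=7.5→r2=1.5) has section circumradius 5.144 here — a regular 8-gon (area = (8/2)·5.144²·sin(360°/8) = 74.86 mm²); the sphere at (5, 3.5) is not intersected at this z (|z−center|=6.800 > r=6); Combining (union): the regions partially overlap — summed areas 255.87 mm² minus the doubly-counted overlap 41.95 mm² gives 213.92 mm² — area = 213.92 mm²; the cube at (0, 0.5) is present — its section is the full 15×25.5 rectangle (area 382.50 mm²); Taking the first minus the rest: starting from that combined region (213.92 mm²), the 15×25.5 cube at (0, 0.5) partially overlaps it — only the 60.55 mm² overlap (of its 382.50 mm²) is removed, clipping the outline — area = 153.38 mm². So its area = 153.38 mm². Layer 56 (z = 16.8): the cylinder: section is a regular 8-gon, circumradius r=8 (area = (8/2)·8.000²·sin(360°/8) = 181.02 mm²); the cone at (0.5, 6.5) contributes a regular 8-gon of circumradius 7.144 (interpolated between r1=7.5 and r2=1.5 at t=0.059) (area = (8/2)·7.144²·sin(360°/8) = 144.37 mm²); the r=6 sphere at (5, 3.5) contributes a regular 8-gon of circumradius √(6²−2.3²) = 5.542 (area = (8/2)·5.542²·sin(360°/8) = 86.86 mm²); Taking the union: the regions partially overlap — summed areas 412.25 mm² minus the doubly-counted overlap 138.15 mm² gives 274.10 mm² — area = 274.10 mm²; the cube at (0, 0.5) is present — its section is the full 15×25.5 rectangle (area 382.50 mm²); Taking the first minus the rest: starting from the result so far (274.10 mm²), the 15×25.5 cube at (0, 0.5) partially overlaps it — only the 101.34 mm² overlap (of its 382.50 mm²) is removed, clipping the outline — area = 172.76 mm². So its area = 172.76 mm². Layer 56 is larger (172.76 vs 153.38 mm²).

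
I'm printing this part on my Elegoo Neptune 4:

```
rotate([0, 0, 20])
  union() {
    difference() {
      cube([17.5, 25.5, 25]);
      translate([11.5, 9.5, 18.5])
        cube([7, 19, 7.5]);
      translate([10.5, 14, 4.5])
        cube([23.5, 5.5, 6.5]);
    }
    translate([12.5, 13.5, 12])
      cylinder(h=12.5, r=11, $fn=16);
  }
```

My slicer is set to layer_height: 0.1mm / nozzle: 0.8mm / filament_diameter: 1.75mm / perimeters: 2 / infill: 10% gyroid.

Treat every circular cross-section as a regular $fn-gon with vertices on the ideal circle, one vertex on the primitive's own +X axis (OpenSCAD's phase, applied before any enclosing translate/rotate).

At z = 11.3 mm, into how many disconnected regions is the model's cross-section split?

At z = 11.3 mm: the 17.5×25.5 cube contributes its full rectangle; the cube at (11.5, 9.5) is not intersected at this z (z outside [18.5, 26]); the cube at (10.5, 14) is absent (z outside [4.5, 11]); Taking the first minus the rest: none of the subtracted shapes is present at this height, so the 17.5×25.5 cube is unchanged — 1 connected region; the cylinder at (12.5, 13.5) is absent (z outside [12, 24.5]); Combining (union): only that combined region is present, so the union is just that shape — 1 connected region; (rotated 20° about Z; rotation is an isometry so areas/perimeters/island counts are preserved). The result has 1 disconnected region.

1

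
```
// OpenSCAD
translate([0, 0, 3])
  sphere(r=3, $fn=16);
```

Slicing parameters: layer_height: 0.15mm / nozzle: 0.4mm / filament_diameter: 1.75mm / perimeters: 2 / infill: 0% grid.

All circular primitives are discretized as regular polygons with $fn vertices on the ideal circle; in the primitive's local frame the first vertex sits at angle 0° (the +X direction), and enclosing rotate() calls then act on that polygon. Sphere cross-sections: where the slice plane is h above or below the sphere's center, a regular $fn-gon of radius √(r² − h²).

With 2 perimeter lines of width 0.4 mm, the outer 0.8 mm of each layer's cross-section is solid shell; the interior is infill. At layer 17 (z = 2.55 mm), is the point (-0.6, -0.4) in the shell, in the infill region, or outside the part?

infill

At z = 2.55 mm: the r=3 sphere contributes a regular 16-gon of circumradius √(3²−0.45²) = 2.966. Overall, the cross-section is a single solid region. The nearest boundary edge runs (-2.74, -1.14)→(-2.10, -2.10); distance from the point to it = 2.19 mm. The point is inside the cross-section and 2.19 mm from the nearest boundary — more than the 0.8 mm shell width (2 × 0.4), so it's in the infill interior.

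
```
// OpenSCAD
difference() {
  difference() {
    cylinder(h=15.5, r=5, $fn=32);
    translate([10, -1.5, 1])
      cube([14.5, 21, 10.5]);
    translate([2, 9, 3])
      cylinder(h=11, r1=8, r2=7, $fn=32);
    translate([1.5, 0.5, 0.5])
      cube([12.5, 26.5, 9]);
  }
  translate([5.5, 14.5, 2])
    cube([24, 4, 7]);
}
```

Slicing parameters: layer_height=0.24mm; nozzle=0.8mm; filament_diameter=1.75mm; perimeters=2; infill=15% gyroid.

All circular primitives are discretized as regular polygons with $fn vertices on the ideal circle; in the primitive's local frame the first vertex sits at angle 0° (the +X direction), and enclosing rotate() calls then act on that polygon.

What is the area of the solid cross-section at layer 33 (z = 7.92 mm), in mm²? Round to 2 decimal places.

55.78 mm²

At z = 7.92 mm: the cylinder: section is a regular 32-gon, circumradius r=5 (area = (32/2)·5.000²·sin(360°/32) = 78.04 mm²); the cube at (10, -1.5) (footprint 14.5×21) is included at this height (area 304.50 mm²); the cone at (2, 9): at t=0.447 of its height the radius interpolates to r₁+(r₂−r₁)t = 7.553, giving a regular 32-gon of that circumradius (area = (32/2)·7.553²·sin(360°/32) = 178.06 mm²); the cube at (1.5, 0.5) (footprint 12.5×26.5) is included at this height (area 331.25 mm²); Subtracting the remaining from the first: starting from the r=5 cylinder (78.04 mm²), the 14.5×21 cube at (10, -1.5) misses the remaining region (no effect); the cone at (2, 9) partially overlaps it — only the 18.54 mm² overlap (of its 178.06 mm²) is removed, clipping the outline; the 12.5×26.5 cube at (1.5, 0.5) partially overlaps it — only the 3.72 mm² overlap (of its 331.25 mm²) is removed, clipping the outline — area = 55.78 mm²; the cube at (5.5, 14.5) is present — its section is the full 24×4 rectangle (area 96.00 mm²); After the difference (first − rest): starting from the result so far (55.78 mm²), the 24×4 cube at (5.5, 14.5) misses the remaining region (no effect) — area = 55.78 mm². Overall, the cross-section is a single solid region. Net area = 55.78 mm².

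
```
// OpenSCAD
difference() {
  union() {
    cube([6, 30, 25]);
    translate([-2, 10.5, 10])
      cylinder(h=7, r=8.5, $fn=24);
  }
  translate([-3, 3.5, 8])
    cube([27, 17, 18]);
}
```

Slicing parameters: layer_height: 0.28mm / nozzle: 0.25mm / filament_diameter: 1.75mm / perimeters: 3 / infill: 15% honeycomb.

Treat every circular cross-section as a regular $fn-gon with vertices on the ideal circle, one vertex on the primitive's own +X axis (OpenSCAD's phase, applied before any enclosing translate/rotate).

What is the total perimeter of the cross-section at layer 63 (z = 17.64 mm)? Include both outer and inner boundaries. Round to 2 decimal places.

50.00 mm

At z = 17.64 mm: the 6×30 cube contributes its full rectangle (perimeter 72.00 mm); the cylinder at (-2, 10.5) is absent (z outside [10, 17]); Combining (union): only the 6×30 cube is present, so the union is just that shape — boundary = 72.00 mm; the cube at (-3, 3.5) is present — its section is the full 27×17 rectangle (perimeter 88.00 mm); After the difference (first − rest): starting from the result so far, the 27×17 cube at (-3, 3.5) partially overlaps it — only the 102.00 mm² overlap (of its 459.00 mm²) is removed, clipping the outline — boundary = 50.00 mm. Overall, the cross-section has 2 separate islands. Total boundary length (outer) = 50.00 mm.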